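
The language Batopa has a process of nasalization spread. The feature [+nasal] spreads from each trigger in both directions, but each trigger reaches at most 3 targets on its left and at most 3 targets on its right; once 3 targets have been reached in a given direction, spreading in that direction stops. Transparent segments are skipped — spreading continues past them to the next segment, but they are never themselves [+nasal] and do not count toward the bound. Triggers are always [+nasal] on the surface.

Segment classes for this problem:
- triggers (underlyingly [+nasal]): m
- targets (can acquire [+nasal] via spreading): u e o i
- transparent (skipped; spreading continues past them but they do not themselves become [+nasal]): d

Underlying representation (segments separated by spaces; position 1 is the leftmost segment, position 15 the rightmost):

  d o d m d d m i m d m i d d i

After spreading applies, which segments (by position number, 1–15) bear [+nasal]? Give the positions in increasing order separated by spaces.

2 4 7 8 9 11 12 15

From /m/ at 4 rightward: 5 /d/ transparent; 6 /d/ transparent; 7 /m/ is itself a trigger — this domain ends here.
From /m/ at 4 leftward: 3 /d/ transparent; 2 /o/ → [+nasal]; 1 /d/ transparent; word edge.
From /m/ at 7 rightward: 8 /i/ → [+nasal]; 9 /m/ is itself a trigger — this domain ends here.
From /m/ at 7 leftward: 6 /d/ transparent; 5 /d/ transparent; 4 /m/ is itself a trigger — this domain ends here.
From /m/ at 9 rightward: 10 /d/ transparent; 11 /m/ is itself a trigger — this domain ends here.
From /m/ at 9 leftward: 8 /i/ → [+nasal]; 7 /m/ is itself a trigger — this domain ends here.
From /m/ at 11 rightward: 12 /i/ → [+nasal]; 13 /d/ transparent; 14 /d/ transparent; 15 /i/ → [+nasal]; word edge.
From /m/ at 11 leftward: 10 /d/ transparent; 9 /m/ is itself a trigger — this domain ends here.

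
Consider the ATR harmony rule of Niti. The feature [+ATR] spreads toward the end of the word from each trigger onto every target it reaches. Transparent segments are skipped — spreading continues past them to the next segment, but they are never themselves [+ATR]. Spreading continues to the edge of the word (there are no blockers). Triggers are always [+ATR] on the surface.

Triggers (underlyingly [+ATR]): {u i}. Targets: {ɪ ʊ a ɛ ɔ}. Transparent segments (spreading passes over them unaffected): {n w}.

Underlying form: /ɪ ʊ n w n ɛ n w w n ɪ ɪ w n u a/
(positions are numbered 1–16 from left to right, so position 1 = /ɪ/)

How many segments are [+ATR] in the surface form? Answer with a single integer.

2

From /u/ at 15 rightward: 16 /a/ → [+ATR]; word edge.
Targets with no active source: positions 1 2 6 11 12 stay [-ATR].
[+ATR] positions on the surface: 15 16.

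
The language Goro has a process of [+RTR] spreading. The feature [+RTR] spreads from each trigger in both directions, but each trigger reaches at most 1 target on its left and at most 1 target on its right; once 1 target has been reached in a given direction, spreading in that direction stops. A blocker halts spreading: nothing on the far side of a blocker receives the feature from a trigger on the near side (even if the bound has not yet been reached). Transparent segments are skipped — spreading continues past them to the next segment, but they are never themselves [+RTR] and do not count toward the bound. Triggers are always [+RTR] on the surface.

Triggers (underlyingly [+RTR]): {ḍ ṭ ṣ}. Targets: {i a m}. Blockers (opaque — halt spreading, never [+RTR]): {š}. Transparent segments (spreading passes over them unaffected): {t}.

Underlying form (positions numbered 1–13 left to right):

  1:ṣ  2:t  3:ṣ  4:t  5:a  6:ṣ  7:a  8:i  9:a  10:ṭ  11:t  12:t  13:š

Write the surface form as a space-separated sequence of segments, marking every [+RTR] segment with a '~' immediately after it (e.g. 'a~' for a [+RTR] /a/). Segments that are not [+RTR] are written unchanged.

From /ṣ/ at 1 rightward: 2 /t/ transparent; 3 /ṣ/ is itself a trigger — this domain ends here.
From /ṣ/ at 1 leftward: word edge.
From /ṣ/ at 3 rightward: 4 /t/ transparent; 5 /a/ → [+RTR]; bound reached.
From /ṣ/ at 3 leftward: 2 /t/ transparent; 1 /ṣ/ is itself a trigger — this domain ends here.
From /ṣ/ at 6 rightward: 7 /a/ → [+RTR]; bound reached.
From /ṣ/ at 6 leftward: 5 /a/ → [+RTR]; bound reached.
From /ṭ/ at 10 rightward: 11 /t/ transparent; 12 /t/ transparent; 13 /š/ blocks.
From /ṭ/ at 10 leftward: 9 /a/ → [+RTR]; bound reached.
Target with no active source: position 8 stays [-emphatic].
[+RTR] positions on the surface: 1 3 5 6 7 9 10.

ṣ~ t ṣ~ t a~ ṣ~ a~ i a~ ṭ~ t t š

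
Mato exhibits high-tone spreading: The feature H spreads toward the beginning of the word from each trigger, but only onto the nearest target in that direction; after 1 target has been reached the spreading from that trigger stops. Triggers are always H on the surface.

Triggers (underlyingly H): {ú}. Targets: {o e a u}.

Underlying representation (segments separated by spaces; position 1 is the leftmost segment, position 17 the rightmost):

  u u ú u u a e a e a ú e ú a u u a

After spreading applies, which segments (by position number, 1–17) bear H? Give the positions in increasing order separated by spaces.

2 3 10 11 12 13

From /ú/ at 3 leftward: 2 /u/ → H; bound reached.
From /ú/ at 11 leftward: 10 /a/ → H; bound reached.
From /ú/ at 13 leftward: 12 /e/ → H; bound reached.
Targets with no active source: positions 1 4 5 6 7 8 9 14 15 16 17 stay [-high tone].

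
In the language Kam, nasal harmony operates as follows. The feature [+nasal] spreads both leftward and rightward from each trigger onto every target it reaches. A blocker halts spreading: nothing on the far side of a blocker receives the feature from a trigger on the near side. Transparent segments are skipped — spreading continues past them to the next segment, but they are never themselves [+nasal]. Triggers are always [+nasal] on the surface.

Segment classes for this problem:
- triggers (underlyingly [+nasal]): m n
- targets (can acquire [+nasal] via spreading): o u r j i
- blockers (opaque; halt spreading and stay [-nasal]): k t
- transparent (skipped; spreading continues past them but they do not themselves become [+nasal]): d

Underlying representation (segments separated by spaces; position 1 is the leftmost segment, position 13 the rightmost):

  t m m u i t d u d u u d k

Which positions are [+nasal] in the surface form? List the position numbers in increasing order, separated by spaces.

From /m/ at 2 rightward: 3 /m/ is itself a trigger — this domain ends here.
From /m/ at 2 leftward: 1 /t/ blocks.
From /m/ at 3 rightward: 4 /u/ → [+nasal]; 5 /i/ → [+nasal]; 6 /t/ blocks.
From /m/ at 3 leftward: 2 /m/ is itself a trigger — this domain ends here.
Targets with no active source: positions 8 10 11 stay [-nasal].

2 3 4 5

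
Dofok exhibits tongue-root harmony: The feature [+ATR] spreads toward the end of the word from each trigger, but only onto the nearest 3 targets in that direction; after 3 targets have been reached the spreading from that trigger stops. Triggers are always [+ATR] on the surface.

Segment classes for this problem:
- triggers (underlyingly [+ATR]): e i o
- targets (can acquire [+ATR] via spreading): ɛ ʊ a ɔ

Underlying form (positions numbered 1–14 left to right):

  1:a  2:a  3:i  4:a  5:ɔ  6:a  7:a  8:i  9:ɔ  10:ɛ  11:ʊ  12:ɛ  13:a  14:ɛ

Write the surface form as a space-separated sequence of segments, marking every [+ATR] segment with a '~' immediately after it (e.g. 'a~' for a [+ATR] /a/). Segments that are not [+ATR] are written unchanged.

a a i~ a~ ɔ~ a~ a i~ ɔ~ ɛ~ ʊ~ ɛ a ɛ

From /i/ at 3 rightward: 4 /a/ → [+ATR]; 5 /ɔ/ → [+ATR]; 6 /a/ → [+ATR]; bound reached.
From /i/ at 8 rightward: 9 /ɔ/ → [+ATR]; 10 /ɛ/ → [+ATR]; 11 /ʊ/ → [+ATR]; bound reached.
Targets with no active source: positions 1 2 7 12 13 14 stay [-ATR].
[+ATR] positions on the surface: 3 4 5 6 8 9 10 11.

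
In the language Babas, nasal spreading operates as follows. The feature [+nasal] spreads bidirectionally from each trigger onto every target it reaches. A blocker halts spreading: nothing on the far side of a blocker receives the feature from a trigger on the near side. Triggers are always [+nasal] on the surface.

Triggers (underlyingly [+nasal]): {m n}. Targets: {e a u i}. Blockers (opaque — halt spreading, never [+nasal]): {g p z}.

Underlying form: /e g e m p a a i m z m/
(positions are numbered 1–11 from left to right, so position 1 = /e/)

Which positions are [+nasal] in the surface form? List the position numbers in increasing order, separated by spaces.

From /m/ at 4 rightward: 5 /p/ blocks.
From /m/ at 4 leftward: 3 /e/ → [+nasal]; 2 /g/ blocks.
From /m/ at 9 rightward: 10 /z/ blocks.
From /m/ at 9 leftward: 8 /i/ → [+nasal]; 7 /a/ → [+nasal]; 6 /a/ → [+nasal]; 5 /p/ blocks.
From /m/ at 11 rightward: word edge.
From /m/ at 11 leftward: 10 /z/ blocks.
Target with no active source: position 1 stays [-nasal].

3 4 6 7 8 9 11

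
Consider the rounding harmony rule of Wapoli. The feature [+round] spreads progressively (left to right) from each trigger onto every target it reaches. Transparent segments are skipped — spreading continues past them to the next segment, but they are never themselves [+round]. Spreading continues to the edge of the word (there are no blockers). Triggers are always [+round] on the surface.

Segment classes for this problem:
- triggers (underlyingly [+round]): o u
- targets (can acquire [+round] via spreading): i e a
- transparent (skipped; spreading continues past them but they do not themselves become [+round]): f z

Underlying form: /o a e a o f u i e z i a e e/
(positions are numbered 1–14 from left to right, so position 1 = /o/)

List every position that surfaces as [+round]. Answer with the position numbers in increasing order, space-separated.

1 2 3 4 5 7 8 9 11 12 13 14

From /o/ at 1 rightward: 2 /a/ → [+round]; 3 /e/ → [+round]; 4 /a/ → [+round]; 5 /o/ is itself a trigger — this domain ends here.
From /o/ at 5 rightward: 6 /f/ transparent; 7 /u/ is itself a trigger — this domain ends here.
From /u/ at 7 rightward: 8 /i/ → [+round]; 9 /e/ → [+round]; 10 /z/ transparent; 11 /i/ → [+round]; 12 /a/ → [+round]; 13 /e/ → [+round]; 14 /e/ → [+round]; word edge.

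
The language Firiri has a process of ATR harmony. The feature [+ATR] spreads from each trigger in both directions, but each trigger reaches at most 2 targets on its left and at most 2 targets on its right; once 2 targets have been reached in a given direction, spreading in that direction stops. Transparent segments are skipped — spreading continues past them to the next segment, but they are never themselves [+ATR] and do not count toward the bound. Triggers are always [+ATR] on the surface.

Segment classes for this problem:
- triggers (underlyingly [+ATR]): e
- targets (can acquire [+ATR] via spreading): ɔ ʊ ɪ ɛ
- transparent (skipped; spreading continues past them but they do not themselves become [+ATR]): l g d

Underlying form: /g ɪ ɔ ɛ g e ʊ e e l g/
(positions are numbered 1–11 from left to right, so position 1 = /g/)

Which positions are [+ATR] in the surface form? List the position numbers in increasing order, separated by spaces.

From /e/ at 6 rightward: 7 /ʊ/ → [+ATR]; 8 /e/ is itself a trigger — this domain ends here.
From /e/ at 6 leftward: 5 /g/ transparent; 4 /ɛ/ → [+ATR]; 3 /ɔ/ → [+ATR]; bound reached.
From /e/ at 8 rightward: 9 /e/ is itself a trigger — this domain ends here.
From /e/ at 8 leftward: 7 /ʊ/ → [+ATR]; 6 /e/ is itself a trigger — this domain ends here.
From /e/ at 9 rightward: 10 /l/ transparent; 11 /g/ transparent; word edge.
From /e/ at 9 leftward: 8 /e/ is itself a trigger — this domain ends here.
Target with no active source: position 2 stays [-ATR].

3 4 6 7 8 9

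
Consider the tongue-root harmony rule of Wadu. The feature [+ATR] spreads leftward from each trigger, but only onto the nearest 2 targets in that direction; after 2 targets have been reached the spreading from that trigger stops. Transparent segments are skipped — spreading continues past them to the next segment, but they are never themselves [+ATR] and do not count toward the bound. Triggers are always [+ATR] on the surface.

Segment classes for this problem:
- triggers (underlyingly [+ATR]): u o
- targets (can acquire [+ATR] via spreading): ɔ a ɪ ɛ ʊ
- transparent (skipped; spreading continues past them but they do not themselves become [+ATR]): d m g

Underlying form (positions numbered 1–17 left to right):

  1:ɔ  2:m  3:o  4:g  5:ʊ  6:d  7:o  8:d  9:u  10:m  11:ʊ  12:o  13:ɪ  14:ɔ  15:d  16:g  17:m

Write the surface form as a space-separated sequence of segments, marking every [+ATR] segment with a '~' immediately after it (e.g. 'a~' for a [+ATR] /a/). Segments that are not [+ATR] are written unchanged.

ɔ~ m o~ g ʊ~ d o~ d u~ m ʊ~ o~ ɪ ɔ d g m

From /o/ at 3 leftward: 2 /m/ transparent; 1 /ɔ/ → [+ATR]; word edge.
From /o/ at 7 leftward: 6 /d/ transparent; 5 /ʊ/ → [+ATR]; 4 /g/ transparent; 3 /o/ is itself a trigger — this domain ends here.
From /u/ at 9 leftward: 8 /d/ transparent; 7 /o/ is itself a trigger — this domain ends here.
From /o/ at 12 leftward: 11 /ʊ/ → [+ATR]; 10 /m/ transparent; 9 /u/ is itself a trigger — this domain ends here.
Targets with no active source: positions 13 14 stay [-ATR].
[+ATR] positions on the surface: 1 3 5 7 9 11 12.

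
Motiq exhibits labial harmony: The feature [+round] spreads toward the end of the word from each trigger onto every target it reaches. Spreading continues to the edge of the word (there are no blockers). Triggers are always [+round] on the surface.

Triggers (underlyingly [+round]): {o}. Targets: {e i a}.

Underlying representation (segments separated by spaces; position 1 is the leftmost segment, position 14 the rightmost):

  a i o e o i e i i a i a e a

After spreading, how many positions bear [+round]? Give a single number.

12

From /o/ at 3 rightward: 4 /e/ → [+round]; 5 /o/ is itself a trigger — this domain ends here.
From /o/ at 5 rightward: 6 /i/ → [+round]; 7 /e/ → [+round]; 8 /i/ → [+round]; 9 /i/ → [+round]; 10 /a/ → [+round]; 11 /i/ → [+round]; 12 /a/ → [+round]; 13 /e/ → [+round]; 14 /a/ → [+round]; word edge.
Targets with no active source: positions 1 2 stay [-round].
[+round] positions on the surface: 3 4 5 6 7 8 9 10 11 12 13 14.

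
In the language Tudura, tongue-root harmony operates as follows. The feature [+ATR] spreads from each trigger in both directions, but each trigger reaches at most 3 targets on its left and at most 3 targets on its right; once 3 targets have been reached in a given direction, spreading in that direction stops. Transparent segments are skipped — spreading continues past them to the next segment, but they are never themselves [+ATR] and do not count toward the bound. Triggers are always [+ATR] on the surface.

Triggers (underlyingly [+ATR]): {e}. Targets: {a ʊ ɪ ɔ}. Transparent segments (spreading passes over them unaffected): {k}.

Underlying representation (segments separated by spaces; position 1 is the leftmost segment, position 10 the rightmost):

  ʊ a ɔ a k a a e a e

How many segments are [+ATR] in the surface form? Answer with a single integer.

From /e/ at 8 rightward: 9 /a/ → [+ATR]; 10 /e/ is itself a trigger — this domain ends here.
From /e/ at 8 leftward: 7 /a/ → [+ATR]; 6 /a/ → [+ATR]; 5 /k/ transparent; 4 /a/ → [+ATR]; bound reached.
From /e/ at 10 rightward: word edge.
From /e/ at 10 leftward: 9 /a/ → [+ATR]; 8 /e/ is itself a trigger — this domain ends here.
Targets with no active source: positions 1 2 3 stay [-ATR].
[+ATR] positions on the surface: 4 6 7 8 9 10.

6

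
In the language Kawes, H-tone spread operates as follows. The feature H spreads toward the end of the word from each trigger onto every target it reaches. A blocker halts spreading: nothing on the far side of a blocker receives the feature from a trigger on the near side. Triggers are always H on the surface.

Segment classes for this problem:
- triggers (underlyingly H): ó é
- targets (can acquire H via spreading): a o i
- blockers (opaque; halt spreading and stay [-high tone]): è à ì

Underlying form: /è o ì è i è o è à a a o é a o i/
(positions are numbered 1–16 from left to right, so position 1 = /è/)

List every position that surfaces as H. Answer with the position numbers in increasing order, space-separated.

From /é/ at 13 rightward: 14 /a/ → H; 15 /o/ → H; 16 /i/ → H; word edge.
Targets with no active source: positions 2 5 7 10 11 12 stay [-high tone].

13 14 15 16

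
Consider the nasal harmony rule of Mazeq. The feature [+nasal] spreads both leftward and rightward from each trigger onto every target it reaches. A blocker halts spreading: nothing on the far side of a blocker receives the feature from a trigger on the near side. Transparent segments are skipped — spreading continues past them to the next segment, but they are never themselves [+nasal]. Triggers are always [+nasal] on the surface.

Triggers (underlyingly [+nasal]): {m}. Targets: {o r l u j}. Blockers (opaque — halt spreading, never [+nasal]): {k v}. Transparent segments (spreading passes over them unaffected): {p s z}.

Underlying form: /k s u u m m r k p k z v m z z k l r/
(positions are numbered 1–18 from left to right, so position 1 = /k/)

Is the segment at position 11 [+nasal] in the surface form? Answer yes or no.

no

From /m/ at 5 rightward: 6 /m/ is itself a trigger — this domain ends here.
From /m/ at 5 leftward: 4 /u/ → [+nasal]; 3 /u/ → [+nasal]; 2 /s/ transparent; 1 /k/ blocks.
From /m/ at 6 rightward: 7 /r/ → [+nasal]; 8 /k/ blocks.
From /m/ at 6 leftward: 5 /m/ is itself a trigger — this domain ends here.
From /m/ at 13 rightward: 14 /z/ transparent; 15 /z/ transparent; 16 /k/ blocks.
From /m/ at 13 leftward: 12 /v/ blocks.
Targets with no active source: positions 17 18 stay [-nasal].
[+nasal] positions on the surface: 3 4 5 6 7 13.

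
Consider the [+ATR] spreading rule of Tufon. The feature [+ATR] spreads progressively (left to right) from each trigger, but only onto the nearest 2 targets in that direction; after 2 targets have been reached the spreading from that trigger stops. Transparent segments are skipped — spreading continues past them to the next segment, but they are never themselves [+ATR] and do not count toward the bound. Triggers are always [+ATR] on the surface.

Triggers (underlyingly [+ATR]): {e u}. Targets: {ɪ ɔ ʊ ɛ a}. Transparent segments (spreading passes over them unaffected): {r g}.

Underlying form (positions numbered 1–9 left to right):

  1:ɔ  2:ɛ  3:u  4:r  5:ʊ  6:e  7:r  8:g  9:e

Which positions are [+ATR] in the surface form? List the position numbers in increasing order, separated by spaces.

3 5 6 9

From /u/ at 3 rightward: 4 /r/ transparent; 5 /ʊ/ → [+ATR]; 6 /e/ is itself a trigger — this domain ends here.
From /e/ at 6 rightward: 7 /r/ transparent; 8 /g/ transparent; 9 /e/ is itself a trigger — this domain ends here.
From /e/ at 9 rightward: word edge.
Targets with no active source: positions 1 2 stay [-ATR].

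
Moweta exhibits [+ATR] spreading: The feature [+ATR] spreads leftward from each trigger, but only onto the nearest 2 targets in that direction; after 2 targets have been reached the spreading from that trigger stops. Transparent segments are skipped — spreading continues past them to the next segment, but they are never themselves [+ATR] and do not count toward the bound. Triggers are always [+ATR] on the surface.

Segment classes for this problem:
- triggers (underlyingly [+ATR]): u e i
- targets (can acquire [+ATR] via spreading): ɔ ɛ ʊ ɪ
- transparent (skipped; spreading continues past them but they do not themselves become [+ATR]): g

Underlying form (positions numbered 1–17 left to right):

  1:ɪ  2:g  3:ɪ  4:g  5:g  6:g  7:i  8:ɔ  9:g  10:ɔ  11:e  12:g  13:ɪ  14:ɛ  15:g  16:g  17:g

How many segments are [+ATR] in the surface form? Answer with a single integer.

From /i/ at 7 leftward: 6 /g/ transparent; 5 /g/ transparent; 4 /g/ transparent; 3 /ɪ/ → [+ATR]; 2 /g/ transparent; 1 /ɪ/ → [+ATR]; bound reached.
From /e/ at 11 leftward: 10 /ɔ/ → [+ATR]; 9 /g/ transparent; 8 /ɔ/ → [+ATR]; bound reached.
Targets with no active source: positions 13 14 stay [-ATR].
[+ATR] positions on the surface: 1 3 7 8 10 11.

6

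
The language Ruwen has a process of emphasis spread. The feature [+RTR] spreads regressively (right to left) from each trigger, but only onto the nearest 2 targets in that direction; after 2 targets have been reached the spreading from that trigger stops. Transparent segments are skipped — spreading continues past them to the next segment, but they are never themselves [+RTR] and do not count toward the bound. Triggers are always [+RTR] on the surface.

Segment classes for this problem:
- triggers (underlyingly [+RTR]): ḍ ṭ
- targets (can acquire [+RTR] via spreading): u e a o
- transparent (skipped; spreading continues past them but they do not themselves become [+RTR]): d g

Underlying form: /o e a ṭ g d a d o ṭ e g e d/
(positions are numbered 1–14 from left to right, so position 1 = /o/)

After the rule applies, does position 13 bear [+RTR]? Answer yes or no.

From /ṭ/ at 4 leftward: 3 /a/ → [+RTR]; 2 /e/ → [+RTR]; bound reached.
From /ṭ/ at 10 leftward: 9 /o/ → [+RTR]; 8 /d/ transparent; 7 /a/ → [+RTR]; bound reached.
Targets with no active source: positions 1 11 13 stay [-emphatic].
[+RTR] positions on the surface: 2 3 4 7 9 10.

no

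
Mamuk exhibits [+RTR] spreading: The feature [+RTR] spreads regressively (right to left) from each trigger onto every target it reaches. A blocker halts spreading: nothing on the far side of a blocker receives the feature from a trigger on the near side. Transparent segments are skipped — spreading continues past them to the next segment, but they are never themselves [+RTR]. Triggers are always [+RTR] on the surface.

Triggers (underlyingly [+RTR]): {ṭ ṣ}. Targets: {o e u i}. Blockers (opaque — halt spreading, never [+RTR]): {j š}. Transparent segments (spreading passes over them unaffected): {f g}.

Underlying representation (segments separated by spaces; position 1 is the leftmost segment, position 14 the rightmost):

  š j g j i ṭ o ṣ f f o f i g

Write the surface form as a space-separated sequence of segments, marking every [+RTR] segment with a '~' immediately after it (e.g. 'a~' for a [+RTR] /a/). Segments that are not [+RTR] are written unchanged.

From /ṭ/ at 6 leftward: 5 /i/ → [+RTR]; 4 /j/ blocks.
From /ṣ/ at 8 leftward: 7 /o/ → [+RTR]; 6 /ṭ/ is itself a trigger — this domain ends here.
Targets with no active source: positions 11 13 stay [-emphatic].
[+RTR] positions on the surface: 5 6 7 8.

š j g j i~ ṭ~ o~ ṣ~ f f o f i g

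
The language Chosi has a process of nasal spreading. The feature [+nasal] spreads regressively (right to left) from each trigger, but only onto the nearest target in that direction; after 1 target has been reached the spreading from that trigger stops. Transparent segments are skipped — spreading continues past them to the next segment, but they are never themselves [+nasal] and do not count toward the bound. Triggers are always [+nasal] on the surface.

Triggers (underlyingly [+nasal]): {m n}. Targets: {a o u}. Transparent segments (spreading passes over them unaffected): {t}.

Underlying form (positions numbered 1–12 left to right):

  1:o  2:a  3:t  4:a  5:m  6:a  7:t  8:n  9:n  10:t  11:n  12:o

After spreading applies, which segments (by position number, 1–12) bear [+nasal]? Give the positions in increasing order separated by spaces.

4 5 6 8 9 11

From /m/ at 5 leftward: 4 /a/ → [+nasal]; bound reached.
From /n/ at 8 leftward: 7 /t/ transparent; 6 /a/ → [+nasal]; bound reached.
From /n/ at 9 leftward: 8 /n/ is itself a trigger — this domain ends here.
From /n/ at 11 leftward: 10 /t/ transparent; 9 /n/ is itself a trigger — this domain ends here.
Targets with no active source: positions 1 2 12 stay [-nasal].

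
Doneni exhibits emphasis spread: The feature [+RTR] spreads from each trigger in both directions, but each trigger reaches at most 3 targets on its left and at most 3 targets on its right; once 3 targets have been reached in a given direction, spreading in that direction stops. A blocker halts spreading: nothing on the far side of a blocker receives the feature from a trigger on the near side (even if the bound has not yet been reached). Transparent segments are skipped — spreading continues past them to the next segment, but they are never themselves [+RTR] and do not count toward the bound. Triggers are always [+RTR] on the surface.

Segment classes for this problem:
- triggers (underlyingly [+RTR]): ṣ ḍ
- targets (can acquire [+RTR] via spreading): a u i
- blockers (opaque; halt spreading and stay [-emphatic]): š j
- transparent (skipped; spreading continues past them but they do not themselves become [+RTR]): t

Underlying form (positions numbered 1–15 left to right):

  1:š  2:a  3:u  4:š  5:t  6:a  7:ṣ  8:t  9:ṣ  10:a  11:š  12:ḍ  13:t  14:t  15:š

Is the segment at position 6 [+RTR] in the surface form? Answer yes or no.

From /ṣ/ at 7 rightward: 8 /t/ transparent; 9 /ṣ/ is itself a trigger — this domain ends here.
From /ṣ/ at 7 leftward: 6 /a/ → [+RTR]; 5 /t/ transparent; 4 /š/ blocks.
From /ṣ/ at 9 rightward: 10 /a/ → [+RTR]; 11 /š/ blocks.
From /ṣ/ at 9 leftward: 8 /t/ transparent; 7 /ṣ/ is itself a trigger — this domain ends here.
From /ḍ/ at 12 rightward: 13 /t/ transparent; 14 /t/ transparent; 15 /š/ blocks.
From /ḍ/ at 12 leftward: 11 /š/ blocks.
Targets with no active source: positions 2 3 stay [-emphatic].
[+RTR] positions on the surface: 6 7 9 10 12.

yes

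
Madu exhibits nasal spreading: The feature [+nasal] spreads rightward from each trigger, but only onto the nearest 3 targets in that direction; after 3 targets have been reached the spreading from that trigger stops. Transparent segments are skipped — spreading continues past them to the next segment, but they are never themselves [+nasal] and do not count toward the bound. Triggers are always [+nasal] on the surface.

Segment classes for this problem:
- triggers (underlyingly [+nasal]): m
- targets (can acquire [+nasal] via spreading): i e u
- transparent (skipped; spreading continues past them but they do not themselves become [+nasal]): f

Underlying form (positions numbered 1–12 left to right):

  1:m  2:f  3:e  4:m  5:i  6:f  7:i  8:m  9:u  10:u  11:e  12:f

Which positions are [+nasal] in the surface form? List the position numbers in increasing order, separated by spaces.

1 3 4 5 7 8 9 10 11

From /m/ at 1 rightward: 2 /f/ transparent; 3 /e/ → [+nasal]; 4 /m/ is itself a trigger — this domain ends here.
From /m/ at 4 rightward: 5 /i/ → [+nasal]; 6 /f/ transparent; 7 /i/ → [+nasal]; 8 /m/ is itself a trigger — this domain ends here.
From /m/ at 8 rightward: 9 /u/ → [+nasal]; 10 /u/ → [+nasal]; 11 /e/ → [+nasal]; bound reached.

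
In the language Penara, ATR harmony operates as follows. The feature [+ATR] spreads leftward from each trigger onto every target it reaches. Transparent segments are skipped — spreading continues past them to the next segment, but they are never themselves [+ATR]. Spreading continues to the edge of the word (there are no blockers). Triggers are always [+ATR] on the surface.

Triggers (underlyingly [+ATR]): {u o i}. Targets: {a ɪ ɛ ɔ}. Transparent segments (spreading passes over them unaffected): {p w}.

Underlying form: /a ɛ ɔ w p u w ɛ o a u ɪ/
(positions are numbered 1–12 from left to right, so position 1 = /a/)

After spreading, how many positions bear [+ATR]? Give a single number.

From /u/ at 6 leftward: 5 /p/ transparent; 4 /w/ transparent; 3 /ɔ/ → [+ATR]; 2 /ɛ/ → [+ATR]; 1 /a/ → [+ATR]; word edge.
From /o/ at 9 leftward: 8 /ɛ/ → [+ATR]; 7 /w/ transparent; 6 /u/ is itself a trigger — this domain ends here.
From /u/ at 11 leftward: 10 /a/ → [+ATR]; 9 /o/ is itself a trigger — this domain ends here.
Target with no active source: position 12 stays [-ATR].
[+ATR] positions on the surface: 1 2 3 6 8 9 10 11.

8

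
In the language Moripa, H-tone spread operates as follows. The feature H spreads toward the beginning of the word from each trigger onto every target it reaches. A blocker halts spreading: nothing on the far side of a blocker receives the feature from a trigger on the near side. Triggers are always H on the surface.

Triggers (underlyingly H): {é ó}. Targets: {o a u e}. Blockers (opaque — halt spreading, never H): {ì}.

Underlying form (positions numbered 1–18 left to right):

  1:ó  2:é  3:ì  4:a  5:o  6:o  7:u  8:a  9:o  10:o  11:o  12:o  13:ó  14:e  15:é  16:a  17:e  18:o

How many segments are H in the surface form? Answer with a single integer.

From /ó/ at 1 leftward: word edge.
From /é/ at 2 leftward: 1 /ó/ is itself a trigger — this domain ends here.
From /ó/ at 13 leftward: 12 /o/ → H; 11 /o/ → H; 10 /o/ → H; 9 /o/ → H; 8 /a/ → H; 7 /u/ → H; 6 /o/ → H; 5 /o/ → H; 4 /a/ → H; 3 /ì/ blocks.
From /é/ at 15 leftward: 14 /e/ → H; 13 /ó/ is itself a trigger — this domain ends here.
Targets with no active source: positions 16 17 18 stay [-high tone].
H positions on the surface: 1 2 4 5 6 7 8 9 10 11 12 13 14 15.

14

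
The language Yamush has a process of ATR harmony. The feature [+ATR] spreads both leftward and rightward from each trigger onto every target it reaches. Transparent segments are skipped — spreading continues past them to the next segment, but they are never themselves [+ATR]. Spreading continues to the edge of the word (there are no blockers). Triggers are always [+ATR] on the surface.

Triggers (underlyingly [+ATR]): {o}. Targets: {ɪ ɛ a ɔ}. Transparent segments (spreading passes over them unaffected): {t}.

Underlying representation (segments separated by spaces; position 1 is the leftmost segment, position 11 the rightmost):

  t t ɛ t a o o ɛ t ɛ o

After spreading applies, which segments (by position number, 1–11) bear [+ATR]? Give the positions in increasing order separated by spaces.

From /o/ at 6 rightward: 7 /o/ is itself a trigger — this domain ends here.
From /o/ at 6 leftward: 5 /a/ → [+ATR]; 4 /t/ transparent; 3 /ɛ/ → [+ATR]; 2 /t/ transparent; 1 /t/ transparent; word edge.
From /o/ at 7 rightward: 8 /ɛ/ → [+ATR]; 9 /t/ transparent; 10 /ɛ/ → [+ATR]; 11 /o/ is itself a trigger — this domain ends here.
From /o/ at 7 leftward: 6 /o/ is itself a trigger — this domain ends here.
From /o/ at 11 rightward: word edge.
From /o/ at 11 leftward: 10 /ɛ/ → [+ATR]; 9 /t/ transparent; 8 /ɛ/ → [+ATR]; 7 /o/ is itself a trigger — this domain ends here.

3 5 6 7 8 10 11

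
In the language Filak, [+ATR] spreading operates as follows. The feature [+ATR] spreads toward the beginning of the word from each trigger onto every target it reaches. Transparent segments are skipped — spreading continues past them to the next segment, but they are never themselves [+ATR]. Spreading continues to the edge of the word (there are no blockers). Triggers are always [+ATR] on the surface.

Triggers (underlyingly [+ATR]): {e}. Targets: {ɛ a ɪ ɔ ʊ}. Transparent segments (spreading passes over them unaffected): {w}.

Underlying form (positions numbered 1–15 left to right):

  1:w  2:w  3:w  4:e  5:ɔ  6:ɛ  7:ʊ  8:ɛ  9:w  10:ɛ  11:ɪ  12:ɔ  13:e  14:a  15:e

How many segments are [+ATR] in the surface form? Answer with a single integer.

11

From /e/ at 4 leftward: 3 /w/ transparent; 2 /w/ transparent; 1 /w/ transparent; word edge.
From /e/ at 13 leftward: 12 /ɔ/ → [+ATR]; 11 /ɪ/ → [+ATR]; 10 /ɛ/ → [+ATR]; 9 /w/ transparent; 8 /ɛ/ → [+ATR]; 7 /ʊ/ → [+ATR]; 6 /ɛ/ → [+ATR]; 5 /ɔ/ → [+ATR]; 4 /e/ is itself a trigger — this domain ends here.
From /e/ at 15 leftward: 14 /a/ → [+ATR]; 13 /e/ is itself a trigger — this domain ends here.
[+ATR] positions on the surface: 4 5 6 7 8 10 11 12 13 14 15.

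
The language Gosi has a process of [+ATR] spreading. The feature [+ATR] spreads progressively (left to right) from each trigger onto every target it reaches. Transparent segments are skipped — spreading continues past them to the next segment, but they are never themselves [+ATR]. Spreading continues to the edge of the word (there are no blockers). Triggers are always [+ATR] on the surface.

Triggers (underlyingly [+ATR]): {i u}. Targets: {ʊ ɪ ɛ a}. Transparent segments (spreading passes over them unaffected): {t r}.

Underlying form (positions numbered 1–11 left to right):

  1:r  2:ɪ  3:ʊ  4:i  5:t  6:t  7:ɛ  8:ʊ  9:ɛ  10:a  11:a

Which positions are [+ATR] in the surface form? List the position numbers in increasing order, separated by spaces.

From /i/ at 4 rightward: 5 /t/ transparent; 6 /t/ transparent; 7 /ɛ/ → [+ATR]; 8 /ʊ/ → [+ATR]; 9 /ɛ/ → [+ATR]; 10 /a/ → [+ATR]; 11 /a/ → [+ATR]; word edge.
Targets with no active source: positions 2 3 stay [-ATR].

4 7 8 9 10 11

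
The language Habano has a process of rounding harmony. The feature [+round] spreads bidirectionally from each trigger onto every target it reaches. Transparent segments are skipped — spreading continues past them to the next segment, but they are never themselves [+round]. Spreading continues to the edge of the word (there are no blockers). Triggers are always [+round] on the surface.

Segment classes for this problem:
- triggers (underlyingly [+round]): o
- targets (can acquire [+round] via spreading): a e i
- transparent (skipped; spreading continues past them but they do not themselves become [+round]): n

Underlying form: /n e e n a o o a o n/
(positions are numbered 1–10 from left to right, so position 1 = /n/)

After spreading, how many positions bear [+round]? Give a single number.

7

From /o/ at 6 rightward: 7 /o/ is itself a trigger — this domain ends here.
From /o/ at 6 leftward: 5 /a/ → [+round]; 4 /n/ transparent; 3 /e/ → [+round]; 2 /e/ → [+round]; 1 /n/ transparent; word edge.
From /o/ at 7 rightward: 8 /a/ → [+round]; 9 /o/ is itself a trigger — this domain ends here.
From /o/ at 7 leftward: 6 /o/ is itself a trigger — this domain ends here.
From /o/ at 9 rightward: 10 /n/ transparent; word edge.
From /o/ at 9 leftward: 8 /a/ → [+round]; 7 /o/ is itself a trigger — this domain ends here.
[+round] positions on the surface: 2 3 5 6 7 8 9.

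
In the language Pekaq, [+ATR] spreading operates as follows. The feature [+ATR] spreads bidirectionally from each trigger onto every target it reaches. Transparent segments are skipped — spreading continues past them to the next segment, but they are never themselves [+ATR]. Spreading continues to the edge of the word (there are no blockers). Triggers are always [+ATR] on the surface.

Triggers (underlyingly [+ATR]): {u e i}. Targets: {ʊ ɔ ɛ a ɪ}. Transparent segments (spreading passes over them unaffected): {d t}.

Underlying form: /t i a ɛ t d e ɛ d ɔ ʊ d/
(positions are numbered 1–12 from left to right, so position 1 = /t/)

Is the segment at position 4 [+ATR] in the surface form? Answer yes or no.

From /i/ at 2 rightward: 3 /a/ → [+ATR]; 4 /ɛ/ → [+ATR]; 5 /t/ transparent; 6 /d/ transparent; 7 /e/ is itself a trigger — this domain ends here.
From /i/ at 2 leftward: 1 /t/ transparent; word edge.
From /e/ at 7 rightward: 8 /ɛ/ → [+ATR]; 9 /d/ transparent; 10 /ɔ/ → [+ATR]; 11 /ʊ/ → [+ATR]; 12 /d/ transparent; word edge.
From /e/ at 7 leftward: 6 /d/ transparent; 5 /t/ transparent; 4 /ɛ/ → [+ATR]; 3 /a/ → [+ATR]; 2 /i/ is itself a trigger — this domain ends here.
[+ATR] positions on the surface: 2 3 4 7 8 10 11.

yes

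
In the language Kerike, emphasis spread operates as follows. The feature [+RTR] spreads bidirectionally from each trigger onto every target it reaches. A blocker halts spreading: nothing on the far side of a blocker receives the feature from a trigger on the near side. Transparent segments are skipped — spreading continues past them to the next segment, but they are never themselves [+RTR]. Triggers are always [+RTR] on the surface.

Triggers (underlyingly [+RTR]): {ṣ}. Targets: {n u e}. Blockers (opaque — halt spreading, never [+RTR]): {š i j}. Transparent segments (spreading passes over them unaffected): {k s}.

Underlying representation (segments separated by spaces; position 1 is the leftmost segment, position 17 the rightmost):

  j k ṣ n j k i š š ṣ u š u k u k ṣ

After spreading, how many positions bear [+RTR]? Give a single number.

From /ṣ/ at 3 rightward: 4 /n/ → [+RTR]; 5 /j/ blocks.
From /ṣ/ at 3 leftward: 2 /k/ transparent; 1 /j/ blocks.
From /ṣ/ at 10 rightward: 11 /u/ → [+RTR]; 12 /š/ blocks.
From /ṣ/ at 10 leftward: 9 /š/ blocks.
From /ṣ/ at 17 rightward: word edge.
From /ṣ/ at 17 leftward: 16 /k/ transparent; 15 /u/ → [+RTR]; 14 /k/ transparent; 13 /u/ → [+RTR]; 12 /š/ blocks.
[+RTR] positions on the surface: 3 4 10 11 13 15 17.

7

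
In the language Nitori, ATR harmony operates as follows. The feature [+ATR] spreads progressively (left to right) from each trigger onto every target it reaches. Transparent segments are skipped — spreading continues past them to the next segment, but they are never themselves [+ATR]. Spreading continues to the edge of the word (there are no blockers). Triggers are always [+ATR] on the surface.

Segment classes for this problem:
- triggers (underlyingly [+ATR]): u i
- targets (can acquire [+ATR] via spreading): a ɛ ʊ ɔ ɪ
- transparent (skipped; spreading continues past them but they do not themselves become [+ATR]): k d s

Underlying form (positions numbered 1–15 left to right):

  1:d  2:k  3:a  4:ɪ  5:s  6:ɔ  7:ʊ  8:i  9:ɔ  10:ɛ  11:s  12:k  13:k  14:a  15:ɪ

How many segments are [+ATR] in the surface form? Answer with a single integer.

5

From /i/ at 8 rightward: 9 /ɔ/ → [+ATR]; 10 /ɛ/ → [+ATR]; 11 /s/ transparent; 12 /k/ transparent; 13 /k/ transparent; 14 /a/ → [+ATR]; 15 /ɪ/ → [+ATR]; word edge.
Targets with no active source: positions 3 4 6 7 stay [-ATR].
[+ATR] positions on the surface: 8 9 10 14 15.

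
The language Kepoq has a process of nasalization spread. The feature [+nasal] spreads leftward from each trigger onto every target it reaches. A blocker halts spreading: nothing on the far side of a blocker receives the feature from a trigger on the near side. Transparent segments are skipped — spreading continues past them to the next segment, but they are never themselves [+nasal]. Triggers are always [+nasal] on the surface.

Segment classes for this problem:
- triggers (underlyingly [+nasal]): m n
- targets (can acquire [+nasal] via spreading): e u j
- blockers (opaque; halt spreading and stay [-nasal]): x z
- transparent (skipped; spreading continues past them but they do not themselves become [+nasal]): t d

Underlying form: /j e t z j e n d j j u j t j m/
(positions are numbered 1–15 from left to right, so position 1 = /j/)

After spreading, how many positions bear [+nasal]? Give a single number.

From /n/ at 7 leftward: 6 /e/ → [+nasal]; 5 /j/ → [+nasal]; 4 /z/ blocks.
From /m/ at 15 leftward: 14 /j/ → [+nasal]; 13 /t/ transparent; 12 /j/ → [+nasal]; 11 /u/ → [+nasal]; 10 /j/ → [+nasal]; 9 /j/ → [+nasal]; 8 /d/ transparent; 7 /n/ is itself a trigger — this domain ends here.
Targets with no active source: positions 1 2 stay [-nasal].
[+nasal] positions on the surface: 5 6 7 9 10 11 12 14 15.

9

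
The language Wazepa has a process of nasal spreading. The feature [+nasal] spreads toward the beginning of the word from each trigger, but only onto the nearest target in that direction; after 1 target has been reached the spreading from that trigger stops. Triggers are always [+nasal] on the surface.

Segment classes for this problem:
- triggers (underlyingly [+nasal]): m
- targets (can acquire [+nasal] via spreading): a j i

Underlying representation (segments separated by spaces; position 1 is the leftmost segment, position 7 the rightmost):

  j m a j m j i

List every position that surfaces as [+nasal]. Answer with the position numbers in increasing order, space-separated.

1 2 4 5

From /m/ at 2 leftward: 1 /j/ → [+nasal]; bound reached.
From /m/ at 5 leftward: 4 /j/ → [+nasal]; bound reached.
Targets with no active source: positions 3 6 7 stay [-nasal].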